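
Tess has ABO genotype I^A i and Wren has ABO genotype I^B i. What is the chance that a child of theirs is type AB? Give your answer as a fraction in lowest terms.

ABO cross I^A i × I^B i → offspring phenotypes: 1/4 O, 1/4 A, 1/4 B, 1/4 AB.
So P(type AB) = 1/4.

1/4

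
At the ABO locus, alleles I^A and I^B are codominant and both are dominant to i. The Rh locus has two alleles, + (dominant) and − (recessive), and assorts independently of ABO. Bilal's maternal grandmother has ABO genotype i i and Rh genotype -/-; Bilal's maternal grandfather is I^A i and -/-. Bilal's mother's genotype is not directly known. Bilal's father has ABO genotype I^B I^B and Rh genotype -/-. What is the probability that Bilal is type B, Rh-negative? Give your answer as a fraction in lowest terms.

Bilal's mother's ABO genotype from i i × I^A i: 1/2 I^A i, 1/2 i i.
Crossing each possibility with the father I^B I^B and summing P(type B): 1/2·1/2 + 1/2·1 = 3/4.
Similarly for Rh via the mother's Rh distribution: P(Rh-) = 1.
Independent loci: 3/4 × 1 = 3/4.

3/4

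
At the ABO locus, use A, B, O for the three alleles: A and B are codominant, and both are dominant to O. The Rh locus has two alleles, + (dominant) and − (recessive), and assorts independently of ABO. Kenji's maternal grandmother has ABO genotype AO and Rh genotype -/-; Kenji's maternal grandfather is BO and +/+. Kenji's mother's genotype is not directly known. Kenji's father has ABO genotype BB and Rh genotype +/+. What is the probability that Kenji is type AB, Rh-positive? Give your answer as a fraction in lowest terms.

1/4

Kenji's mother's ABO genotype from AO × BO: 1/4 AB, 1/4 AO, 1/4 BO, 1/4 OO.
Crossing each possibility with the father BB and summing P(type AB): 1/4·1/2 + 1/4·1/2 + 1/4·0 + 1/4·0 = 1/4.
Similarly for Rh via the mother's Rh distribution: P(Rh+) = 1.
Independent loci: 1/4 × 1 = 1/4.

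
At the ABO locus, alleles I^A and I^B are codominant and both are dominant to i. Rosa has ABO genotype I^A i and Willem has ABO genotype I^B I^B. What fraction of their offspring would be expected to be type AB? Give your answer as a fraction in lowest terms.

ABO cross I^A i × I^B I^B → offspring phenotypes: 1/2 B, 1/2 AB.
So P(type AB) = 1/2.

1/2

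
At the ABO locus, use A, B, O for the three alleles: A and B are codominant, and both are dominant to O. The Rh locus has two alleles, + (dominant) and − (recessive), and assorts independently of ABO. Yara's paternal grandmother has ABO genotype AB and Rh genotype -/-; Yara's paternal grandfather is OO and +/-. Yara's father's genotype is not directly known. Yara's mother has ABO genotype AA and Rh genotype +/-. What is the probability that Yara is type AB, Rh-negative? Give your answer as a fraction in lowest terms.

3/32

Yara's father's ABO genotype from AB × OO: 1/2 AO, 1/2 BO.
Crossing each possibility with the mother AA and summing P(type AB): 1/2·0 + 1/2·1/2 = 1/4.
Similarly for Rh via the father's Rh distribution: P(Rh-) = 3/8.
Independent loci: 1/4 × 3/8 = 3/32.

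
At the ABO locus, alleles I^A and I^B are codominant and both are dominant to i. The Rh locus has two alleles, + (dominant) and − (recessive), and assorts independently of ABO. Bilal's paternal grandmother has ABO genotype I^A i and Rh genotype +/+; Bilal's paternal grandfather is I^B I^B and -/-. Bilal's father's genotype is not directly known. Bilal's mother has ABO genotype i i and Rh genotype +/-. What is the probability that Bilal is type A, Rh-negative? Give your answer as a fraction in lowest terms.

1/16

Bilal's father's ABO genotype from I^A i × I^B I^B: 1/2 I^A I^B, 1/2 I^B i.
Crossing each possibility with the mother i i and summing P(type A): 1/2·1/2 + 1/2·0 = 1/4.
Similarly for Rh via the father's Rh distribution: P(Rh-) = 1/4.
Independent loci: 1/4 × 1/4 = 1/16.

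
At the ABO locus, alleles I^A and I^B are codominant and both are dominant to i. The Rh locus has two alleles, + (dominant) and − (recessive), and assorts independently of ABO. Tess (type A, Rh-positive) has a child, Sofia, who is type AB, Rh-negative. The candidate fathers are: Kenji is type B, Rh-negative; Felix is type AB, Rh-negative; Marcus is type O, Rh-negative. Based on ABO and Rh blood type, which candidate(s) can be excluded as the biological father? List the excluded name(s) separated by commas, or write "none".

A candidate is excluded only if no genotype consistent with his phenotype could produce a type AB, Rh-negative child with a type A, Rh-positive mother.
Marcus (type O, Rh-): no genotype consistent with that phenotype can produce a type-AB Rh- child with a type-A mother.

Marcus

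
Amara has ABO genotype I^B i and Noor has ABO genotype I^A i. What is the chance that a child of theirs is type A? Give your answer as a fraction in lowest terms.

ABO cross I^B i × I^A i → offspring phenotypes: 1/4 O, 1/4 A, 1/4 B, 1/4 AB.
So P(type A) = 1/4.

1/4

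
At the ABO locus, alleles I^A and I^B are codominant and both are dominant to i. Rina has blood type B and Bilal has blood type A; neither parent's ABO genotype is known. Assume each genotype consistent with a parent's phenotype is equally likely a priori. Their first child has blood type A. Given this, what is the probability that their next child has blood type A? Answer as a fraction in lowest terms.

5/12

Possible genotypes: Rina ∈ {I^B I^B, I^B i}; Bilal ∈ {I^A I^A, I^A i}.
Weight each parental genotype pair by prior × P(type-A child):
  I^B i × I^A I^A: posterior weight 2/3; P(next child type A) = 1/2.
  I^B i × I^A i: posterior weight 1/3; P(next child type A) = 1/4.
Weighted sum = 5/12.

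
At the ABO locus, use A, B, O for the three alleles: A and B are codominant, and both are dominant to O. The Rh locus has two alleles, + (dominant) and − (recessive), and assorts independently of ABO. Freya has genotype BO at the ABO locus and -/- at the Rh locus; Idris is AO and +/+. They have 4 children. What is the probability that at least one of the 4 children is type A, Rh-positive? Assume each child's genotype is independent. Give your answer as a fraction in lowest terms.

ABO cross BO × AO → 1/4 O, 1/4 A, 1/4 B, 1/4 AB.
Rh cross -/- × +/+ → 1 Rh+; so P(type A, Rh-positive) = 1/4 × 1 = 1/4 per child.
P(none) = (3/4)^4 = 81/256; P(at least one) = 1 − 81/256 = 175/256.

175/256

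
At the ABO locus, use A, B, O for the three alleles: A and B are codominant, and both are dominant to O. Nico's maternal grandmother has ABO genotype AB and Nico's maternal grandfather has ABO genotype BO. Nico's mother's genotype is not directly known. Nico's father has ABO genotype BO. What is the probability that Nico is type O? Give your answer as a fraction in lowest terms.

Nico's mother's ABO genotype from AB × BO: 1/4 AB, 1/4 AO, 1/4 BB, 1/4 BO.
Crossing each possibility with the father BO and summing P(type O): 1/4·0 + 1/4·1/4 + 1/4·0 + 1/4·1/4 = 1/8.

1/8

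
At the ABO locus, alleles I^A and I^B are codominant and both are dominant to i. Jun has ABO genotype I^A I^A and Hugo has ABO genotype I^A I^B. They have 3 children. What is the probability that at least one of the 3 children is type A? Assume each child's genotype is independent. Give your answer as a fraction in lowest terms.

ABO cross I^A I^A × I^A I^B → 1/2 A, 1/2 AB.
So P(type A) = 1/2 per child.
P(none) = (1/2)^3 = 1/8; P(at least one) = 1 − 1/8 = 7/8.

7/8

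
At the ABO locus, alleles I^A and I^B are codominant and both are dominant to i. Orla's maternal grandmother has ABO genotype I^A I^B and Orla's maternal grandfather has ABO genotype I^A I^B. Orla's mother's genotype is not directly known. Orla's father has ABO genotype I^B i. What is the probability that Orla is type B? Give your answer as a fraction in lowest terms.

1/2

Orla's mother's ABO genotype from I^A I^B × I^A I^B: 1/4 I^A I^A, 1/2 I^A I^B, 1/4 I^B I^B.
Crossing each possibility with the father I^B i and summing P(type B): 1/4·0 + 1/2·1/2 + 1/4·1 = 1/2.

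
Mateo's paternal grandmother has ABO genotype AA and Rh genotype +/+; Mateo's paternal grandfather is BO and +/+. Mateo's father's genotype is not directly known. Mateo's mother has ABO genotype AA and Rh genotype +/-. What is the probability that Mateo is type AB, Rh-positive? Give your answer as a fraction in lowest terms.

1/4

Mateo's father's ABO genotype from AA × BO: 1/2 AB, 1/2 AO.
Crossing each possibility with the mother AA and summing P(type AB): 1/2·1/2 + 1/2·0 = 1/4.
Similarly for Rh via the father's Rh distribution: P(Rh+) = 1.
Independent loci: 1/4 × 1 = 1/4.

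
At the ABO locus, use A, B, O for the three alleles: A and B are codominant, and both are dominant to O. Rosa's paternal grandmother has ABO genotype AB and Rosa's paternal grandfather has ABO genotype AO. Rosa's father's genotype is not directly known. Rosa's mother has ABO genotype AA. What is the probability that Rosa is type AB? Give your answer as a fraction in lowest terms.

1/4

Rosa's father's ABO genotype from AB × AO: 1/4 AA, 1/4 AB, 1/4 AO, 1/4 BO.
Crossing each possibility with the mother AA and summing P(type AB): 1/4·0 + 1/4·1/2 + 1/4·0 + 1/4·1/2 = 1/4.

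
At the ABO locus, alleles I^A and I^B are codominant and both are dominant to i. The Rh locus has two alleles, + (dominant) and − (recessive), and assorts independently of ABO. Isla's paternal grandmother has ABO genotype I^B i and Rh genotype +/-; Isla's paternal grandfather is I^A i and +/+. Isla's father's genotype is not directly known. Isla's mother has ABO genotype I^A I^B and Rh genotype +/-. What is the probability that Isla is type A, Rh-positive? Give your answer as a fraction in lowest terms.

21/64

Isla's father's ABO genotype from I^B i × I^A i: 1/4 I^A I^B, 1/4 I^A i, 1/4 I^B i, 1/4 i i.
Crossing each possibility with the mother I^A I^B and summing P(type A): 1/4·1/4 + 1/4·1/2 + 1/4·1/4 + 1/4·1/2 = 3/8.
Similarly for Rh via the father's Rh distribution: P(Rh+) = 7/8.
Independent loci: 3/8 × 7/8 = 21/64.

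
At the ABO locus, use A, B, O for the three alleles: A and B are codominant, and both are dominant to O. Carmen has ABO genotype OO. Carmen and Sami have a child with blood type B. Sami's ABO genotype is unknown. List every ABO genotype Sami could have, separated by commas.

For each candidate genotype of Sami, check whether crossing it with OO can produce every observed child phenotype.
  AA → possible child types {A} ✗
  AB → possible child types {A, B} ✓
  AO → possible child types {O, A} ✗
  BB → possible child types {B} ✓
  BO → possible child types {O, B} ✓
  OO → possible child types {O} ✗

AB, BB, BO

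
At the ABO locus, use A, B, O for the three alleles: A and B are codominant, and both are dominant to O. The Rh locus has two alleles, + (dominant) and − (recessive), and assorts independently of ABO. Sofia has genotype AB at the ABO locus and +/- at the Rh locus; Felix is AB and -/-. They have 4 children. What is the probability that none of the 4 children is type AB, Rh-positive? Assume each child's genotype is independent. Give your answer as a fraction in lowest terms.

ABO cross AB × AB → 1/4 A, 1/4 B, 1/2 AB.
Rh cross +/- × -/- → 1/2 Rh+, 1/2 Rh-; so P(type AB, Rh-positive) = 1/2 × 1/2 = 1/4 per child.
P(not type AB, Rh-positive) = 3/4 for one child; (3/4)^4 = 81/256.

81/256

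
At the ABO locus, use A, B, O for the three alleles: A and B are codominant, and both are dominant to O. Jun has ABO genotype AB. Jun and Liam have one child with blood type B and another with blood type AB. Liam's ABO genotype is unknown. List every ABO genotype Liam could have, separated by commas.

AB, AO, BB, BO

For each candidate genotype of Liam, check whether crossing it with AB can produce every observed child phenotype.
  AA → possible child types {A, AB} ✗
  AB → possible child types {A, B, AB} ✓
  AO → possible child types {A, B, AB} ✓
  BB → possible child types {B, AB} ✓
  BO → possible child types {A, B, AB} ✓
  OO → possible child types {A, B} ✗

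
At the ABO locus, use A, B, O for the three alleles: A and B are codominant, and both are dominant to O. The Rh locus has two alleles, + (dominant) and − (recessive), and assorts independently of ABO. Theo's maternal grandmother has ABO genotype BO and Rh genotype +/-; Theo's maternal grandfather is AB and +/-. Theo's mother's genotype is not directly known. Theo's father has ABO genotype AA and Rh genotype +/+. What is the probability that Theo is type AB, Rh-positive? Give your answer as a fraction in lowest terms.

1/2

Theo's mother's ABO genotype from BO × AB: 1/4 AB, 1/4 AO, 1/4 BB, 1/4 BO.
Crossing each possibility with the father AA and summing P(type AB): 1/4·1/2 + 1/4·0 + 1/4·1 + 1/4·1/2 = 1/2.
Similarly for Rh via the mother's Rh distribution: P(Rh+) = 1.
Independent loci: 1/2 × 1 = 1/2.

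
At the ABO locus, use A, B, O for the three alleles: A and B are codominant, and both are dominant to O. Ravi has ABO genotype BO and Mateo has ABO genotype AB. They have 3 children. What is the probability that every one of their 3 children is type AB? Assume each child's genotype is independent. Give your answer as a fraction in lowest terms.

1/64

ABO cross BO × AB → 1/4 A, 1/2 B, 1/4 AB.
So P(type AB) = 1/4 per child.
All 3 independent: (1/4)^3 = 1/64.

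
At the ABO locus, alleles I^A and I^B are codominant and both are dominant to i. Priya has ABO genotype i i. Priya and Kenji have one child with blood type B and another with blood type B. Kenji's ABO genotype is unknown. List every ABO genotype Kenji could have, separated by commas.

I^A I^B, I^B I^B, I^B i

For each candidate genotype of Kenji, check whether crossing it with i i can produce every observed child phenotype.
  I^A I^A → possible child types {A} ✗
  I^A I^B → possible child types {A, B} ✓
  I^A i → possible child types {O, A} ✗
  I^B I^B → possible child types {B} ✓
  I^B i → possible child types {O, B} ✓
  i i → possible child types {O} ✗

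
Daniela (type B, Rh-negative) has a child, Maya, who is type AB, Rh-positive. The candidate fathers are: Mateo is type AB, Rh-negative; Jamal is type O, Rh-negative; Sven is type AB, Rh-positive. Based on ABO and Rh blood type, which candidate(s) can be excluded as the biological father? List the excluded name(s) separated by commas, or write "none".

A candidate is excluded only if no genotype consistent with his phenotype could produce a type AB, Rh-positive child with a type B, Rh-negative mother.
Mateo (type AB, Rh-): no genotype consistent with that phenotype can produce a type-AB Rh+ child with a type-B mother.
Jamal (type O, Rh-): no genotype consistent with that phenotype can produce a type-AB Rh+ child with a type-B mother.

Mateo, Jamal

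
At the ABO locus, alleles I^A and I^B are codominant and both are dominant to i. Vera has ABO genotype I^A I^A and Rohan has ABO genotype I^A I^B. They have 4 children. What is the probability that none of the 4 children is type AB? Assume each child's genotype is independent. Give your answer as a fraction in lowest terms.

ABO cross I^A I^A × I^A I^B → 1/2 A, 1/2 AB.
So P(type AB) = 1/2 per child.
P(not type AB) = 1/2 for one child; (1/2)^4 = 1/16.

1/16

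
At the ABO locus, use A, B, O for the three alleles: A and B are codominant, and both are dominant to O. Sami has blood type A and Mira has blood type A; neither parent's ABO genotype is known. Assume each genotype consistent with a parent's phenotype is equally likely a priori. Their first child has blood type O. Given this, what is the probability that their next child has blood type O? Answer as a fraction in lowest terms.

Possible genotypes: Sami ∈ {AA, AO}; Mira ∈ {AA, AO}.
Weight each parental genotype pair by prior × P(type-O child):
  AO × AO: posterior weight 1; P(next child type O) = 1/4.
Weighted sum = 1/4.

1/4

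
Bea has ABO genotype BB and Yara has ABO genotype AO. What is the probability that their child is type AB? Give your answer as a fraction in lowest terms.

ABO cross BB × AO → offspring phenotypes: 1/2 B, 1/2 AB.
So P(type AB) = 1/2.

1/2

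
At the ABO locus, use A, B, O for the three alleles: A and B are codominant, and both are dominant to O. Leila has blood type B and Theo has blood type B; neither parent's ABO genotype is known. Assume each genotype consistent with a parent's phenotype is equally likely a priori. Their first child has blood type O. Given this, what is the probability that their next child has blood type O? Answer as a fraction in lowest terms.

Possible genotypes: Leila ∈ {BB, BO}; Theo ∈ {BB, BO}.
Weight each parental genotype pair by prior × P(type-O child):
  BO × BO: posterior weight 1; P(next child type O) = 1/4.
Weighted sum = 1/4.

1/4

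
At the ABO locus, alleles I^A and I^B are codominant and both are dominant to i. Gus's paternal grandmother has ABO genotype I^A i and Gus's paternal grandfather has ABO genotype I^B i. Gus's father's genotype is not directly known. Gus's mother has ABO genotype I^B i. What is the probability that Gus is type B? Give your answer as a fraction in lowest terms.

1/2

Gus's father's ABO genotype from I^A i × I^B i: 1/4 I^A I^B, 1/4 I^A i, 1/4 I^B i, 1/4 i i.
Crossing each possibility with the mother I^B i and summing P(type B): 1/4·1/2 + 1/4·1/4 + 1/4·3/4 + 1/4·1/2 = 1/2.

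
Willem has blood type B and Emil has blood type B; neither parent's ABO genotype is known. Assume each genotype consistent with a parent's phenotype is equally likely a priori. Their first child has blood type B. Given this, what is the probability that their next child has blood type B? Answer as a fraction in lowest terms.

19/20

Possible genotypes: Willem ∈ {I^B I^B, I^B i}; Emil ∈ {I^B I^B, I^B i}.
Weight each parental genotype pair by prior × P(type-B child):
  I^B I^B × I^B I^B: posterior weight 4/15; P(next child type B) = 1.
  I^B I^B × I^B i: posterior weight 4/15; P(next child type B) = 1.
  I^B i × I^B I^B: posterior weight 4/15; P(next child type B) = 1.
  I^B i × I^B i: posterior weight 1/5; P(next child type B) = 3/4.
Weighted sum = 19/20.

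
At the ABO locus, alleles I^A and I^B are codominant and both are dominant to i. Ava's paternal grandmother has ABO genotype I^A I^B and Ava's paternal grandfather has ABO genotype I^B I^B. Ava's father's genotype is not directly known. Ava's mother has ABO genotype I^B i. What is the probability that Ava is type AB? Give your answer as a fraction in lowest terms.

1/8

Ava's father's ABO genotype from I^A I^B × I^B I^B: 1/2 I^A I^B, 1/2 I^B I^B.
Crossing each possibility with the mother I^B i and summing P(type AB): 1/2·1/4 + 1/2·0 = 1/8.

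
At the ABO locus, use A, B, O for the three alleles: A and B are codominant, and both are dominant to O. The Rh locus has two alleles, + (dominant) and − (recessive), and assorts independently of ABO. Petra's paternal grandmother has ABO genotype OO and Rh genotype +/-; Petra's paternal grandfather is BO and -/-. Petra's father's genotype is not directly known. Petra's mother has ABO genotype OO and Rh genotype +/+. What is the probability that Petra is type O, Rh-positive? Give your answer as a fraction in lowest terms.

Petra's father's ABO genotype from OO × BO: 1/2 BO, 1/2 OO.
Crossing each possibility with the mother OO and summing P(type O): 1/2·1/2 + 1/2·1 = 3/4.
Similarly for Rh via the father's Rh distribution: P(Rh+) = 1.
Independent loci: 3/4 × 1 = 3/4.

3/4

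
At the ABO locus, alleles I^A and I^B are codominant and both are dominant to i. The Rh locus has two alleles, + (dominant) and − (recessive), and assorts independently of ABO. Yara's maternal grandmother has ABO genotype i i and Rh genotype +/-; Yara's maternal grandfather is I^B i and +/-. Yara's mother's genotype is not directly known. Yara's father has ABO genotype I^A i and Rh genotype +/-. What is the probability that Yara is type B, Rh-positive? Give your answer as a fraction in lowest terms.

3/32

Yara's mother's ABO genotype from i i × I^B i: 1/2 I^B i, 1/2 i i.
Crossing each possibility with the father I^A i and summing P(type B): 1/2·1/4 + 1/2·0 = 1/8.
Similarly for Rh via the mother's Rh distribution: P(Rh+) = 3/4.
Independent loci: 1/8 × 3/4 = 3/32.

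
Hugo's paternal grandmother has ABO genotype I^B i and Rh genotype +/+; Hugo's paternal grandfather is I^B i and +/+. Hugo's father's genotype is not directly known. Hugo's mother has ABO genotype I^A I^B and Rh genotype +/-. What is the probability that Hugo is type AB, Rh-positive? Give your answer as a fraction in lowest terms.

1/4

Hugo's father's ABO genotype from I^B i × I^B i: 1/4 I^B I^B, 1/2 I^B i, 1/4 i i.
Crossing each possibility with the mother I^A I^B and summing P(type AB): 1/4·1/2 + 1/2·1/4 + 1/4·0 = 1/4.
Similarly for Rh via the father's Rh distribution: P(Rh+) = 1.
Independent loci: 1/4 × 1 = 1/4.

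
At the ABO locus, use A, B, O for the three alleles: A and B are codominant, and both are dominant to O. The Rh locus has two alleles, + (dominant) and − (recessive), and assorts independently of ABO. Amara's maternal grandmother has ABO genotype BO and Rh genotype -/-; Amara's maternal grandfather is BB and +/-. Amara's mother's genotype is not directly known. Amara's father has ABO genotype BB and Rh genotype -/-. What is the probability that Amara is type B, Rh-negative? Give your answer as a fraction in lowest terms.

3/4

Amara's mother's ABO genotype from BO × BB: 1/2 BB, 1/2 BO.
Crossing each possibility with the father BB and summing P(type B): 1/2·1 + 1/2·1 = 1.
Similarly for Rh via the mother's Rh distribution: P(Rh-) = 3/4.
Independent loci: 1 × 3/4 = 3/4.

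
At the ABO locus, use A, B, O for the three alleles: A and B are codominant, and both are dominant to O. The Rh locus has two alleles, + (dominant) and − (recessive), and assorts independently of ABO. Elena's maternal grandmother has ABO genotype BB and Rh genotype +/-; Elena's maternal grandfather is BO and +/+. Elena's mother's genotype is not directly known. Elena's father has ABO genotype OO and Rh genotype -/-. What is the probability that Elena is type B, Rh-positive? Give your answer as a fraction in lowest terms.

Elena's mother's ABO genotype from BB × BO: 1/2 BB, 1/2 BO.
Crossing each possibility with the father OO and summing P(type B): 1/2·1 + 1/2·1/2 = 3/4.
Similarly for Rh via the mother's Rh distribution: P(Rh+) = 3/4.
Independent loci: 3/4 × 3/4 = 9/16.

9/16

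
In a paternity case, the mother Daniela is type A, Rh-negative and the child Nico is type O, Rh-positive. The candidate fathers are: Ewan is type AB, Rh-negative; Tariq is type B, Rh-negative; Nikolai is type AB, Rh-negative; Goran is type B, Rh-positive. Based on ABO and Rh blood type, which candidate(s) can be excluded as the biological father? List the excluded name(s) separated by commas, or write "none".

Ewan, Tariq, Nikolai

A candidate is excluded only if no genotype consistent with his phenotype could produce a type O, Rh-positive child with a type A, Rh-negative mother.
Ewan (type AB, Rh-): no genotype consistent with that phenotype can produce a type-O Rh+ child with a type-A mother.
Tariq (type B, Rh-): no genotype consistent with that phenotype can produce a type-O Rh+ child with a type-A mother.
Nikolai (type AB, Rh-): no genotype consistent with that phenotype can produce a type-O Rh+ child with a type-A mother.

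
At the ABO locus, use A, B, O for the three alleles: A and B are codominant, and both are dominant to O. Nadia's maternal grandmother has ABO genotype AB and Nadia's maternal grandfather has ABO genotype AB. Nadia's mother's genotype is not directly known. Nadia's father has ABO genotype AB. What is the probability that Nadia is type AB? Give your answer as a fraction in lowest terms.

1/2

Nadia's mother's ABO genotype from AB × AB: 1/4 AA, 1/2 AB, 1/4 BB.
Crossing each possibility with the father AB and summing P(type AB): 1/4·1/2 + 1/2·1/2 + 1/4·1/2 = 1/2.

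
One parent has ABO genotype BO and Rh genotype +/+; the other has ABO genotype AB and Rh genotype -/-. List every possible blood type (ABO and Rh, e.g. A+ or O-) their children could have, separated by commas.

Gametes from BO × AB give offspring ABO genotypes AB, AO, BB, BO, i.e. phenotypes A, B, AB.
Rh cross +/+ × -/- → phenotypes Rh+.
Combining independently: A+, B+, AB+.

A+, B+, AB+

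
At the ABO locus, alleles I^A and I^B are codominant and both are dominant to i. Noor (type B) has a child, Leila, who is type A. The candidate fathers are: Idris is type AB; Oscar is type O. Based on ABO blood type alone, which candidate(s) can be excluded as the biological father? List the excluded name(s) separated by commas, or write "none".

Oscar

A candidate is excluded only if no genotype consistent with his phenotype could produce a type A child with a type B mother.
Oscar (type O): no genotype consistent with that phenotype can produce a type-A child with a type-B mother.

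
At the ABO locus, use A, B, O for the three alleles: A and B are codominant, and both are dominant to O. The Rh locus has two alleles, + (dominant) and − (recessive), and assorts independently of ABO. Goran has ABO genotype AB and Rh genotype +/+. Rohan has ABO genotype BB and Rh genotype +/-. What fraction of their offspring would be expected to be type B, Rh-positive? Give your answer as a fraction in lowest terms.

ABO cross AB × BB → offspring phenotypes: 1/2 B, 1/2 AB.
Rh cross +/+ × +/- → 1 Rh+.
Independent loci: P(type B, Rh-positive) = 1/2 × 1 = 1/2.

1/2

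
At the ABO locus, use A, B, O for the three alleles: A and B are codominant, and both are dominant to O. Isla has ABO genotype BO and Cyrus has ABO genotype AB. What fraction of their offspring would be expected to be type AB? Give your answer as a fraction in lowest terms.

ABO cross BO × AB → offspring phenotypes: 1/4 A, 1/2 B, 1/4 AB.
So P(type AB) = 1/4.

1/4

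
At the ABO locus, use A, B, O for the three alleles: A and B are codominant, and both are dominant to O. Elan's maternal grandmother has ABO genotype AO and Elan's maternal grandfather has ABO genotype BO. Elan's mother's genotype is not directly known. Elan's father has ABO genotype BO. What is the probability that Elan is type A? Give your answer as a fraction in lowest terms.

1/8

Elan's mother's ABO genotype from AO × BO: 1/4 AB, 1/4 AO, 1/4 BO, 1/4 OO.
Crossing each possibility with the father BO and summing P(type A): 1/4·1/4 + 1/4·1/4 + 1/4·0 + 1/4·0 = 1/8.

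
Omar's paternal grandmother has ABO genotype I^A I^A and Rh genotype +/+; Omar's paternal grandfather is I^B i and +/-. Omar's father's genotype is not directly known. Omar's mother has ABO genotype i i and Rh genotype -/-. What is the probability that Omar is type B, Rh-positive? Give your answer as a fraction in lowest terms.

Omar's father's ABO genotype from I^A I^A × I^B i: 1/2 I^A I^B, 1/2 I^A i.
Crossing each possibility with the mother i i and summing P(type B): 1/2·1/2 + 1/2·0 = 1/4.
Similarly for Rh via the father's Rh distribution: P(Rh+) = 3/4.
Independent loci: 1/4 × 3/4 = 3/16.

3/16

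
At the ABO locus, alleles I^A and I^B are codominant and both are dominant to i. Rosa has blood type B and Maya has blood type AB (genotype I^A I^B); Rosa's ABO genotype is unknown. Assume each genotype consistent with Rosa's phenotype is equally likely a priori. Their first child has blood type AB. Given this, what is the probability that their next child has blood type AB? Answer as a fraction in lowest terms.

5/12

Possible genotypes: Rosa ∈ {I^B I^B, I^B i}; Maya ∈ {I^A I^B}.
Weight each parental genotype pair by prior × P(type-AB child):
  I^B I^B × I^A I^B: posterior weight 2/3; P(next child type AB) = 1/2.
  I^B i × I^A I^B: posterior weight 1/3; P(next child type AB) = 1/4.
Weighted sum = 5/12.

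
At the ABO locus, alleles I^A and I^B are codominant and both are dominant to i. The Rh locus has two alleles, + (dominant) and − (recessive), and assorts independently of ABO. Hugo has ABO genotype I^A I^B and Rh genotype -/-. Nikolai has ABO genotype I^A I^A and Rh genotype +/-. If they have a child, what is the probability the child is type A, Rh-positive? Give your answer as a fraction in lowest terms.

ABO cross I^A I^B × I^A I^A → offspring phenotypes: 1/2 A, 1/2 AB.
Rh cross -/- × +/- → 1/2 Rh+, 1/2 Rh-.
Independent loci: P(type A, Rh-positive) = 1/2 × 1/2 = 1/4.

1/4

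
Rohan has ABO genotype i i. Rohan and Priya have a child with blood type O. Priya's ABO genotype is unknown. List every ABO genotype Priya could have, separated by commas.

For each candidate genotype of Priya, check whether crossing it with i i can produce every observed child phenotype.
  I^A I^A → possible child types {A} ✗
  I^A I^B → possible child types {A, B} ✗
  I^A i → possible child types {O, A} ✓
  I^B I^B → possible child types {B} ✗
  I^B i → possible child types {O, B} ✓
  i i → possible child types {O} ✓

I^A i, I^B i, i i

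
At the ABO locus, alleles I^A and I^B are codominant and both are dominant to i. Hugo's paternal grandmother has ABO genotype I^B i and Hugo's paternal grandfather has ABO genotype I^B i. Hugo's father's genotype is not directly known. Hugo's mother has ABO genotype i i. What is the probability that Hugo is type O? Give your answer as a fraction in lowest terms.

Hugo's father's ABO genotype from I^B i × I^B i: 1/4 I^B I^B, 1/2 I^B i, 1/4 i i.
Crossing each possibility with the mother i i and summing P(type O): 1/4·0 + 1/2·1/2 + 1/4·1 = 1/2.

1/2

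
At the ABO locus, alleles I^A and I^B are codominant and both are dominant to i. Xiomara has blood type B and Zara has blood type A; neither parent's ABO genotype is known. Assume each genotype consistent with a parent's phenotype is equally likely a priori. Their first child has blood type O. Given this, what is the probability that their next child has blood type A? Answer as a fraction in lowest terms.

Possible genotypes: Xiomara ∈ {I^B I^B, I^B i}; Zara ∈ {I^A I^A, I^A i}.
Weight each parental genotype pair by prior × P(type-O child):
  I^B i × I^A i: posterior weight 1; P(next child type A) = 1/4.
Weighted sum = 1/4.

1/4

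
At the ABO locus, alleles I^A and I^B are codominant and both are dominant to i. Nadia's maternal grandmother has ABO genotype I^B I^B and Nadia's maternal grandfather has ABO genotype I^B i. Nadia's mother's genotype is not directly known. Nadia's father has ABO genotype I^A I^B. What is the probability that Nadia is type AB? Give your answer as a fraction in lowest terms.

Nadia's mother's ABO genotype from I^B I^B × I^B i: 1/2 I^B I^B, 1/2 I^B i.
Crossing each possibility with the father I^A I^B and summing P(type AB): 1/2·1/2 + 1/2·1/4 = 3/8.

3/8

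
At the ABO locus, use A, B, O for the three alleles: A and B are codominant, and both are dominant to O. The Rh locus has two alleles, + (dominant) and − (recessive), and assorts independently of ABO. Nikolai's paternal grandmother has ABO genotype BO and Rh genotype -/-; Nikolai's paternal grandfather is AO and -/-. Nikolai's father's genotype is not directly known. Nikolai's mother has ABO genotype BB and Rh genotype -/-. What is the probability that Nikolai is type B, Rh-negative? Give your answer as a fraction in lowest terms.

3/4

Nikolai's father's ABO genotype from BO × AO: 1/4 AB, 1/4 AO, 1/4 BO, 1/4 OO.
Crossing each possibility with the mother BB and summing P(type B): 1/4·1/2 + 1/4·1/2 + 1/4·1 + 1/4·1 = 3/4.
Similarly for Rh via the father's Rh distribution: P(Rh-) = 1.
Independent loci: 3/4 × 1 = 3/4.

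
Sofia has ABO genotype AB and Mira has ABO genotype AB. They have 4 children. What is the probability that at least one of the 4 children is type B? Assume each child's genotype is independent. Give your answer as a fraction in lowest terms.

175/256

ABO cross AB × AB → 1/4 A, 1/4 B, 1/2 AB.
So P(type B) = 1/4 per child.
P(none) = (3/4)^4 = 81/256; P(at least one) = 1 − 81/256 = 175/256.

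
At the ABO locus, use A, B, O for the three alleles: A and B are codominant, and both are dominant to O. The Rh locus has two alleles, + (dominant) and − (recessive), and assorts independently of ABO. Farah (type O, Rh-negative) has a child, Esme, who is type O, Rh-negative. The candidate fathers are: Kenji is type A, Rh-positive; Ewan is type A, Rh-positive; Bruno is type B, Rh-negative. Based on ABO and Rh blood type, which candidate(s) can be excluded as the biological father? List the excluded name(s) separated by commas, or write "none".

none

A candidate is excluded only if no genotype consistent with his phenotype could produce a type O, Rh-negative child with a type O, Rh-negative mother.
Every candidate has at least one consistent genotype combination, so none can be excluded.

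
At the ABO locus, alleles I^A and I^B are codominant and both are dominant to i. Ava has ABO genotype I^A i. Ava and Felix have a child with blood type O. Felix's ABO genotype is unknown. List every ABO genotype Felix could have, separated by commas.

For each candidate genotype of Felix, check whether crossing it with I^A i can produce every observed child phenotype.
  I^A I^A → possible child types {A} ✗
  I^A I^B → possible child types {A, B, AB} ✗
  I^A i → possible child types {O, A} ✓
  I^B I^B → possible child types {B, AB} ✗
  I^B i → possible child types {O, A, B, AB} ✓
  i i → possible child types {O, A} ✓

I^A i, I^B i, i i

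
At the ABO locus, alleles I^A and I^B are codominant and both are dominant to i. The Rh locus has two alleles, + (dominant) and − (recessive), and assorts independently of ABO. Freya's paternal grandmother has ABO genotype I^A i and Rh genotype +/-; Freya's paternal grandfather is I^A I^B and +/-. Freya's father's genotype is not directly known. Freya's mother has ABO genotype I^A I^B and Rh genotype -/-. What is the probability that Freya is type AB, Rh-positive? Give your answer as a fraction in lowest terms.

3/16

Freya's father's ABO genotype from I^A i × I^A I^B: 1/4 I^A I^A, 1/4 I^A I^B, 1/4 I^A i, 1/4 I^B i.
Crossing each possibility with the mother I^A I^B and summing P(type AB): 1/4·1/2 + 1/4·1/2 + 1/4·1/4 + 1/4·1/4 = 3/8.
Similarly for Rh via the father's Rh distribution: P(Rh+) = 1/2.
Independent loci: 3/8 × 1/2 = 3/16.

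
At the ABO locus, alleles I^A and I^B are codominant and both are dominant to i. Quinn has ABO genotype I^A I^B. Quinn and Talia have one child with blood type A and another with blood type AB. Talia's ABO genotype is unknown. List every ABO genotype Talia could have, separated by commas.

I^A I^A, I^A I^B, I^A i, I^B i

For each candidate genotype of Talia, check whether crossing it with I^A I^B can produce every observed child phenotype.
  I^A I^A → possible child types {A, AB} ✓
  I^A I^B → possible child types {A, B, AB} ✓
  I^A i → possible child types {A, B, AB} ✓
  I^B I^B → possible child types {B, AB} ✗
  I^B i → possible child types {A, B, AB} ✓
  i i → possible child types {A, B} ✗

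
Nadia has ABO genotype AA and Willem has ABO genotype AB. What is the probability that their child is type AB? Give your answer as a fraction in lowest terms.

ABO cross AA × AB → offspring phenotypes: 1/2 A, 1/2 AB.
So P(type AB) = 1/2.

1/2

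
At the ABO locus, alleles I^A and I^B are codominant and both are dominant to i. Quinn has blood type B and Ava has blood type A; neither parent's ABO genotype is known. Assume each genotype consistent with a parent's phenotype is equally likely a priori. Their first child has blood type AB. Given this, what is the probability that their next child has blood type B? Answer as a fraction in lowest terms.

Possible genotypes: Quinn ∈ {I^B I^B, I^B i}; Ava ∈ {I^A I^A, I^A i}.
Weight each parental genotype pair by prior × P(type-AB child):
  I^B I^B × I^A I^A: posterior weight 4/9; P(next child type B) = 0.
  I^B I^B × I^A i: posterior weight 2/9; P(next child type B) = 1/2.
  I^B i × I^A I^A: posterior weight 2/9; P(next child type B) = 0.
  I^B i × I^A i: posterior weight 1/9; P(next child type B) = 1/4.
Weighted sum = 5/36.

5/36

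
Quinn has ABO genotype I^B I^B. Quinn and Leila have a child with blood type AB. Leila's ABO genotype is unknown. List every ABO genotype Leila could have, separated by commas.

For each candidate genotype of Leila, check whether crossing it with I^B I^B can produce every observed child phenotype.
  I^A I^A → possible child types {AB} ✓
  I^A I^B → possible child types {B, AB} ✓
  I^A i → possible child types {B, AB} ✓
  I^B I^B → possible child types {B} ✗
  I^B i → possible child types {B} ✗
  i i → possible child types {B} ✗

I^A I^A, I^A I^B, I^A i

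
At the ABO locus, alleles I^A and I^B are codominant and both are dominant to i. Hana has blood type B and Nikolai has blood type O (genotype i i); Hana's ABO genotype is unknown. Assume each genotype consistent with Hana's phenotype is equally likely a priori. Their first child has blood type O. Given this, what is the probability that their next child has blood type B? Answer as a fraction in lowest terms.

Possible genotypes: Hana ∈ {I^B I^B, I^B i}; Nikolai ∈ {i i}.
Weight each parental genotype pair by prior × P(type-O child):
  I^B i × i i: posterior weight 1; P(next child type B) = 1/2.
Weighted sum = 1/2.

1/2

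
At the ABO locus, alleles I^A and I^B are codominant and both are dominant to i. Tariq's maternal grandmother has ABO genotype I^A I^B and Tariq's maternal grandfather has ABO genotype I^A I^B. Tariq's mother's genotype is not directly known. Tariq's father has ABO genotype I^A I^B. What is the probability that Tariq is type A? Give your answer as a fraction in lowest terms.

1/4

Tariq's mother's ABO genotype from I^A I^B × I^A I^B: 1/4 I^A I^A, 1/2 I^A I^B, 1/4 I^B I^B.
Crossing each possibility with the father I^A I^B and summing P(type A): 1/4·1/2 + 1/2·1/4 + 1/4·0 = 1/4.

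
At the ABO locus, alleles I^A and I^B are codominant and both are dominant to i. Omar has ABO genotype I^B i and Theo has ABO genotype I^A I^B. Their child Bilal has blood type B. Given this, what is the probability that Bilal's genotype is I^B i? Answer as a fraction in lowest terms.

Cross I^B i × I^A I^B → 1/4 I^A I^B, 1/4 I^A i, 1/4 I^B I^B, 1/4 I^B i.
Type-B genotypes among offspring: I^B I^B (1/4), I^B i (1/4); total 1/2.
P(I^B i | type B) = (1/4) / (1/2) = 1/2.

1/2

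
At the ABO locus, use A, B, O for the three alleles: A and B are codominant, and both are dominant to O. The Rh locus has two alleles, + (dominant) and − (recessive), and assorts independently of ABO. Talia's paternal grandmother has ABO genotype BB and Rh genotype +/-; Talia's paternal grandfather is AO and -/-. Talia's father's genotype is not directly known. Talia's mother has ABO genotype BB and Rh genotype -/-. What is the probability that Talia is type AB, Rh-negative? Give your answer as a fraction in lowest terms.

Talia's father's ABO genotype from BB × AO: 1/2 AB, 1/2 BO.
Crossing each possibility with the mother BB and summing P(type AB): 1/2·1/2 + 1/2·0 = 1/4.
Similarly for Rh via the father's Rh distribution: P(Rh-) = 3/4.
Independent loci: 1/4 × 3/4 = 3/16.

3/16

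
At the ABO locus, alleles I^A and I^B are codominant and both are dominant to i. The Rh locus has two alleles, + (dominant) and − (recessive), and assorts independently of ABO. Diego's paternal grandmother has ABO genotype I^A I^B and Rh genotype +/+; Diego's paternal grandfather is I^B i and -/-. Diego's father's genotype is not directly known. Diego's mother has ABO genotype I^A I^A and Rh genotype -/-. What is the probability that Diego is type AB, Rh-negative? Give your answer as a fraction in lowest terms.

Diego's father's ABO genotype from I^A I^B × I^B i: 1/4 I^A I^B, 1/4 I^A i, 1/4 I^B I^B, 1/4 I^B i.
Crossing each possibility with the mother I^A I^A and summing P(type AB): 1/4·1/2 + 1/4·0 + 1/4·1 + 1/4·1/2 = 1/2.
Similarly for Rh via the father's Rh distribution: P(Rh-) = 1/2.
Independent loci: 1/2 × 1/2 = 1/4.

1/4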